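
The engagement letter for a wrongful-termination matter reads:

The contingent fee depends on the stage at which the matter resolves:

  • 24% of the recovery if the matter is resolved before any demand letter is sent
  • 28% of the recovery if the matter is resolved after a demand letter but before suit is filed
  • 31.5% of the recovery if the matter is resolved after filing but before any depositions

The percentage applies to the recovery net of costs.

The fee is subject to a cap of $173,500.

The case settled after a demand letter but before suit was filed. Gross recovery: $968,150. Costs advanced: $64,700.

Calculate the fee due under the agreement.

$173,500.00

Fee base (net of costs): $968,150 − $64,700 = $903,450
The matter settled after a demand letter but before suit was filed, so the 28% rate applies.
$903,450 × 28% = $252,966.00
$252,966.00 exceeds the $173,500 cap, so the fee is capped at $173,500.00.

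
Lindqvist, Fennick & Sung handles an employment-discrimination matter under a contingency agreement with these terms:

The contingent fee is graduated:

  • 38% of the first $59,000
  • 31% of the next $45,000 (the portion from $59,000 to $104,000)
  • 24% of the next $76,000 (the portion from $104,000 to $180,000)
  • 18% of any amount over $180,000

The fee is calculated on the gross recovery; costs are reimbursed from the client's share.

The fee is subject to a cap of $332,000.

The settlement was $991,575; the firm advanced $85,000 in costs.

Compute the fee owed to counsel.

$200,693.50

Fee base is the gross recovery, $991,575; costs are reimbursed separately.
First $59,000 at 38% = $22,420.00
Next $45,000 at 31% = $13,950.00
Next $76,000 at 24% = $18,240.00
Remaining $811,575 at 18% = $146,083.50
Fee: $22,420.00 + $13,950.00 + $18,240.00 + $146,083.50 = $200,693.50
$200,693.50 is under the $332,000 cap.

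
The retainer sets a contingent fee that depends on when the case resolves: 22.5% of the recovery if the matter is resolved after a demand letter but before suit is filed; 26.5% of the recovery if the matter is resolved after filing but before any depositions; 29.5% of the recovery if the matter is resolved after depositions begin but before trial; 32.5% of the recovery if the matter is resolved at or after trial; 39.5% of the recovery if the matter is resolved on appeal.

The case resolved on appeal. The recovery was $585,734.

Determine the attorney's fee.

$231,364.93

The matter resolved on appeal, so the 39.5% rate applies.
$585,734 × 39.5% = $231,364.93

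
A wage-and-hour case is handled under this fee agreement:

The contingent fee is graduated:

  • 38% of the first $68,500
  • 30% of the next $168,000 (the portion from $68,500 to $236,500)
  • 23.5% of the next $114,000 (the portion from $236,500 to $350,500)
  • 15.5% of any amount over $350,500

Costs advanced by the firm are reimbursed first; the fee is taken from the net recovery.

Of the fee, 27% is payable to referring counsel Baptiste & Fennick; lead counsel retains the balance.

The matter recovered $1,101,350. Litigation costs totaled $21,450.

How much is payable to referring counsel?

Fee base (net of costs): $1,101,350 − $21,450 = $1,079,900
First $68,500 at 38% = $26,030.00
Next $168,000 at 30% = $50,400.00
Next $114,000 at 23.5% = $26,790.00
Remaining $729,400 at 15.5% = $113,057.00
Fee: $26,030.00 + $50,400.00 + $26,790.00 + $113,057.00 = $216,277.00
Referral share: 27% of $216,277.00 = $58,394.79; lead counsel retains $216,277.00 − $58,394.79 = $157,882.21.

$58,394.79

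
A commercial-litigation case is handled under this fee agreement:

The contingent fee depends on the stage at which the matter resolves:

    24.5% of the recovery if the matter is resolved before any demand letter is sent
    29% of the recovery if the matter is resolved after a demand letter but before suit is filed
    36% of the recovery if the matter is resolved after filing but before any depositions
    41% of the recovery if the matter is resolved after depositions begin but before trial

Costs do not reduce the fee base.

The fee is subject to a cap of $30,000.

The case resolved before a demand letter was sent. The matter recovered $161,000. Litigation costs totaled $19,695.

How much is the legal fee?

Fee base is the gross recovery, $161,000; costs are reimbursed separately.
The matter resolved before a demand letter was sent, so the 24.5% rate applies.
$161,000 × 24.5% = $39,445.00
$39,445.00 exceeds the $30,000 cap, so the fee is capped at $30,000.00.

$30,000.00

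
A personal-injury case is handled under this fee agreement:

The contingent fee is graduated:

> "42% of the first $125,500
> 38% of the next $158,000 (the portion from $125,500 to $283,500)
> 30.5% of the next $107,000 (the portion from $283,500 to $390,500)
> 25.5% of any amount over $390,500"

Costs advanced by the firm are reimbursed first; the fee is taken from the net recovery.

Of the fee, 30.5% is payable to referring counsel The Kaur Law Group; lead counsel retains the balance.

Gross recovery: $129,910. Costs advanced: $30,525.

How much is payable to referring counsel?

$12,731.22

Fee base (net of costs): $129,910 − $30,525 = $99,385
First $99,385 at 42% = $41,741.70
Referral share: 30.5% of $41,741.70 = $12,731.22; lead counsel retains $41,741.70 − $12,731.22 = $29,010.48.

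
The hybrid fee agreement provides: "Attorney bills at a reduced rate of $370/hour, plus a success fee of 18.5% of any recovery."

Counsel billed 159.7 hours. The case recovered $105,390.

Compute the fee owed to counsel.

Hourly: 159.7 × $370 = $59,089.00
Success fee: 18.5% of $105,390 = $19,497.15
Total: $59,089.00 + $19,497.15 = $78,586.15

$78,586.15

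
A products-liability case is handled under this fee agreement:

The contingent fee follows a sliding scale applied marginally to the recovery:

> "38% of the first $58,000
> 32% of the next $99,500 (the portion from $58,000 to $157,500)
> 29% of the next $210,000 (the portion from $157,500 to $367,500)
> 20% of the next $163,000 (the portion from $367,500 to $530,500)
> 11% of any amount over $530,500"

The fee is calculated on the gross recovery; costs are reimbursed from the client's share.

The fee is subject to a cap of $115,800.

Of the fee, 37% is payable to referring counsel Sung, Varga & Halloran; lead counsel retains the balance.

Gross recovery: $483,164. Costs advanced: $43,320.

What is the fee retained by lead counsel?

Fee base is the gross recovery, $483,164; costs are reimbursed separately.
First $58,000 at 38% = $22,040.00
Next $99,500 at 32% = $31,840.00
Next $210,000 at 29% = $60,900.00
Remaining $115,664 at 20% = $23,132.80
Fee: $22,040.00 + $31,840.00 + $60,900.00 + $23,132.80 = $137,912.80
$137,912.80 exceeds the $115,800 cap, so the fee is capped at $115,800.00.
Referral share: 37% of $115,800.00 = $42,846.00; lead counsel retains $115,800.00 − $42,846.00 = $72,954.00.

$72,954.00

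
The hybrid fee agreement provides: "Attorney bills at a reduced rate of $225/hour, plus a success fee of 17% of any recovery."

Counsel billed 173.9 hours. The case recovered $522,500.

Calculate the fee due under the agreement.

$127,952.50

Hourly: 173.9 × $225 = $39,127.50
Success fee: 17% of $522,500 = $88,825.00
Total: $39,127.50 + $88,825.00 = $127,952.50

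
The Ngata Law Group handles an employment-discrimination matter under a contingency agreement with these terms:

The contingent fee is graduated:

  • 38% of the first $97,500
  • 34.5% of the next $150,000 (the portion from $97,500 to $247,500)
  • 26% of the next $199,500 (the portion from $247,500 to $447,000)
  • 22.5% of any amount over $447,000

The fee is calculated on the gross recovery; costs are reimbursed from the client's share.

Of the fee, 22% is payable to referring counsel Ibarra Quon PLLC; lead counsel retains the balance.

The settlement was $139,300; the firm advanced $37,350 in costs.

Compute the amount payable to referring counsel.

$11,323.62

Fee base is the gross recovery, $139,300; costs are reimbursed separately.
First $97,500 at 38% = $37,050.00
Remaining $41,800 at 34.5% = $14,421.00
Fee: $37,050.00 + $14,421.00 = $51,471.00
Referral share: 22% of $51,471.00 = $11,323.62; lead counsel retains $51,471.00 − $11,323.62 = $40,147.38.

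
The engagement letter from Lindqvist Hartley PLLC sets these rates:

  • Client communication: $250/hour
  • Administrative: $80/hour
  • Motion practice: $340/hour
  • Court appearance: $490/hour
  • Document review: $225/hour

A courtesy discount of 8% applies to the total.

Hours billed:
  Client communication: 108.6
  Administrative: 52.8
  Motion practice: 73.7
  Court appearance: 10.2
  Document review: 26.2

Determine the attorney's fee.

Client communication: 108.6 × $250 = $27,150.00
Administrative: 52.8 × $80 = $4,224.00
Motion practice: 73.7 × $340 = $25,058.00
Court appearance: 10.2 × $490 = $4,998.00
Document review: 26.2 × $225 = $5,895.00
Subtotal: $67,325.00
Less 8% discount: −$5,386.00
Total: $67,325.00 − $5,386.00 = $61,939.00

$61,939.00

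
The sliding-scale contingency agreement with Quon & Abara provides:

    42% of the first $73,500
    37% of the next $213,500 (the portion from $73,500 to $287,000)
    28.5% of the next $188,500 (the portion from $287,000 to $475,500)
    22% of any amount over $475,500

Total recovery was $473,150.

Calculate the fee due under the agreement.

First $73,500 at 42% = $30,870.00
Next $213,500 at 37% = $78,995.00
Remaining $186,150 at 28.5% = $53,052.75
Fee: $30,870.00 + $78,995.00 + $53,052.75 = $162,917.75

$162,917.75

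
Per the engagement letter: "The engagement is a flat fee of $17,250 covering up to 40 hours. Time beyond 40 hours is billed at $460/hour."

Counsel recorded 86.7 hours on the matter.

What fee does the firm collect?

$38,732.00

Flat fee: $17,250.00
Excess hours: 86.7 − 40 = 46.7
Overrun: 46.7 × $460 = $21,482.00
Total: $17,250.00 + $21,482.00 = $38,732.00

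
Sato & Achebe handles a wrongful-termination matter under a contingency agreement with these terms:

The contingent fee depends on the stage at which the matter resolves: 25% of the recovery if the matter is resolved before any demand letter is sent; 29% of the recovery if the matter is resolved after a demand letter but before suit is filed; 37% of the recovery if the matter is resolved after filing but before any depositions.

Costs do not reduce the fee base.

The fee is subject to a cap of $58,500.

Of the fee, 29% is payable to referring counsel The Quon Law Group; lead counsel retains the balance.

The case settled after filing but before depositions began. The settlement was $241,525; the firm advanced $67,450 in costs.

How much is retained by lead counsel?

$41,535.00

Fee base is the gross recovery, $241,525; costs are reimbursed separately.
The matter settled after filing but before depositions began, so the 37% rate applies.
$241,525 × 37% = $89,364.25
$89,364.25 exceeds the $58,500 cap, so the fee is capped at $58,500.00.
Referral share: 29% of $58,500.00 = $16,965.00; lead counsel retains $58,500.00 − $16,965.00 = $41,535.00.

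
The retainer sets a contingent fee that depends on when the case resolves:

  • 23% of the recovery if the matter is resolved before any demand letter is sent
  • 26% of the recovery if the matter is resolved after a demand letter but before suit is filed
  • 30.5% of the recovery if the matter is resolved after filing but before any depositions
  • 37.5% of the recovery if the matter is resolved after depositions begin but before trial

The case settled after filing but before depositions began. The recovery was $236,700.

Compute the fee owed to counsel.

$72,193.50

The matter settled after filing but before depositions began, so the 30.5% rate applies.
$236,700 × 30.5% = $72,193.50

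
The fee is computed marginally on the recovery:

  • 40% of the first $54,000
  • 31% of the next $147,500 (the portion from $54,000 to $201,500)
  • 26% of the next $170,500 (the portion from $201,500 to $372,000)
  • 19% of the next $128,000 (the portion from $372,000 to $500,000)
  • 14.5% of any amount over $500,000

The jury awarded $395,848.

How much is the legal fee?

First $54,000 at 40% = $21,600.00
Next $147,500 at 31% = $45,725.00
Next $170,500 at 26% = $44,330.00
Remaining $23,848 at 19% = $4,531.12
Fee: $21,600.00 + $45,725.00 + $44,330.00 + $4,531.12 = $116,186.12

$116,186.12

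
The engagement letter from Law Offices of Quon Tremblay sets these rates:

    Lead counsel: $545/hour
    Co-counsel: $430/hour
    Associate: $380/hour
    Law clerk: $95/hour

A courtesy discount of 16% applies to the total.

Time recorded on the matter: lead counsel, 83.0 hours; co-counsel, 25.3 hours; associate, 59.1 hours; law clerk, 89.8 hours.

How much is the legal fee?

Lead counsel: 83.0 × $545 = $45,235.00
Co-counsel: 25.3 × $430 = $10,879.00
Associate: 59.1 × $380 = $22,458.00
Law clerk: 89.8 × $95 = $8,531.00
Subtotal: $87,103.00
Less 16% discount: −$13,936.48
Total: $87,103.00 − $13,936.48 = $73,166.52

$73,166.52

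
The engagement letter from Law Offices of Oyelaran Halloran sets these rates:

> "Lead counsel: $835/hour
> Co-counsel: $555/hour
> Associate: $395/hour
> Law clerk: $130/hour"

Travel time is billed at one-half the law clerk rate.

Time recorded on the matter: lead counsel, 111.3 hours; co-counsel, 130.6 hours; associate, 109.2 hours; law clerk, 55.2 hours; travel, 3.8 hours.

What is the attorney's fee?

$215,975.50

Lead counsel: 111.3 × $835 = $92,935.50
Co-counsel: 130.6 × $555 = $72,483.00
Associate: 109.2 × $395 = $43,134.00
Law clerk: 55.2 × $130 = $7,176.00
Subtotal: $92,935.50 + $72,483.00 + $43,134.00 + $7,176.00 = $215,728.50
Travel: 3.8 × ($130 ÷ 2) = 3.8 × $65.00 = $247.00
Total: $215,728.50 + $247.00 = $215,975.50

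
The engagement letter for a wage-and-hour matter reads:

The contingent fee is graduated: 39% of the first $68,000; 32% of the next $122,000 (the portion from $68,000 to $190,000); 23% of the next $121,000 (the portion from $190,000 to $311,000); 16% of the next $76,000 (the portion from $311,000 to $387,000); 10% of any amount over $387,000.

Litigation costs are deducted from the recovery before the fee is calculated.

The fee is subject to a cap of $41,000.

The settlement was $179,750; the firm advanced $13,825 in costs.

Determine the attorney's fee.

Fee base (net of costs): $179,750 − $13,825 = $165,925
First $68,000 at 39% = $26,520.00
Remaining $97,925 at 32% = $31,336.00
Fee: $26,520.00 + $31,336.00 = $57,856.00
$57,856.00 exceeds the $41,000 cap, so the fee is capped at $41,000.00.

$41,000.00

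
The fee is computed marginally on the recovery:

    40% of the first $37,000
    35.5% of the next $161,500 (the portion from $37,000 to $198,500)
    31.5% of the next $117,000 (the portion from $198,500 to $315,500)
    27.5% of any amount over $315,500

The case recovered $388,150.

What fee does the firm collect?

First $37,000 at 40% = $14,800.00
Next $161,500 at 35.5% = $57,332.50
Next $117,000 at 31.5% = $36,855.00
Remaining $72,650 at 27.5% = $19,978.75
Fee: $14,800.00 + $57,332.50 + $36,855.00 + $19,978.75 = $128,966.25

$128,966.25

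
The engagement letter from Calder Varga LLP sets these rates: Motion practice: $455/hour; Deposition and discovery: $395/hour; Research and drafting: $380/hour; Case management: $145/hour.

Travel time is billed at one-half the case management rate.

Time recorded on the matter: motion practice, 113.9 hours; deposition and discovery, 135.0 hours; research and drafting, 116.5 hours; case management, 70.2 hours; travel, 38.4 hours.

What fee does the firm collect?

$162,382.50

Motion practice: 113.9 × $455 = $51,824.50
Deposition and discovery: 135.0 × $395 = $53,325.00
Research and drafting: 116.5 × $380 = $44,270.00
Case management: 70.2 × $145 = $10,179.00
Subtotal: $51,824.50 + $53,325.00 + $44,270.00 + $10,179.00 = $159,598.50
Travel: 38.4 × ($145 ÷ 2) = 38.4 × $72.50 = $2,784.00
Total: $159,598.50 + $2,784.00 = $162,382.50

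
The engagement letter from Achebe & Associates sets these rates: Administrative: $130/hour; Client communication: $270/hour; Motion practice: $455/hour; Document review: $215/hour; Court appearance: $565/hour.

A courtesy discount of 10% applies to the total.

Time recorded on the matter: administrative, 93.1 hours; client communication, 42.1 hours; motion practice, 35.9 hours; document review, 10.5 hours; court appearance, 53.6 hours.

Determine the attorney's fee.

Administrative: 93.1 × $130 = $12,103.00
Client communication: 42.1 × $270 = $11,367.00
Motion practice: 35.9 × $455 = $16,334.50
Document review: 10.5 × $215 = $2,257.50
Court appearance: 53.6 × $565 = $30,284.00
Subtotal: $72,346.00
Less 10% discount: −$7,234.60
Total: $72,346.00 − $7,234.60 = $65,111.40

$65,111.40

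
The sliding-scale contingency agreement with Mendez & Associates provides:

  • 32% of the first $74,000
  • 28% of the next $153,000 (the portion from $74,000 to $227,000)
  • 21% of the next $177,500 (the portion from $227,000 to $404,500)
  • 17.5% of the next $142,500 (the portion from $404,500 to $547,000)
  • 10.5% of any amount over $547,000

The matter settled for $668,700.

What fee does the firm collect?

First $74,000 at 32% = $23,680.00
Next $153,000 at 28% = $42,840.00
Next $177,500 at 21% = $37,275.00
Next $142,500 at 17.5% = $24,937.50
Remaining $121,700 at 10.5% = $12,778.50
Fee: $23,680.00 + $42,840.00 + $37,275.00 + $24,937.50 + $12,778.50 = $141,511.00

$141,511.00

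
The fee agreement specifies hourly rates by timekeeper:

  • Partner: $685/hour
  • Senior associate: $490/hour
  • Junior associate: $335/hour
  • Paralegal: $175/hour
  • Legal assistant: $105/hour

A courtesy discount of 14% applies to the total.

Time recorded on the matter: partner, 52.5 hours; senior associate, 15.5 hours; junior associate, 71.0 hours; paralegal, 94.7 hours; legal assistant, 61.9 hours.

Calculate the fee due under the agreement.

$77,756.47

Partner: 52.5 × $685 = $35,962.50
Senior associate: 15.5 × $490 = $7,595.00
Junior associate: 71.0 × $335 = $23,785.00
Paralegal: 94.7 × $175 = $16,572.50
Legal assistant: 61.9 × $105 = $6,499.50
Subtotal: $90,414.50
Less 14% discount: −$12,658.03
Total: $90,414.50 − $12,658.03 = $77,756.47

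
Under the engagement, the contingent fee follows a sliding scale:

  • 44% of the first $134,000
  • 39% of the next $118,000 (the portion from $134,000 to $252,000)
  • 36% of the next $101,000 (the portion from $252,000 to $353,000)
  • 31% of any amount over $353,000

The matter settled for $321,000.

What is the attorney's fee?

First $134,000 at 44% = $58,960.00
Next $118,000 at 39% = $46,020.00
Remaining $69,000 at 36% = $24,840.00
Fee: $58,960.00 + $46,020.00 + $24,840.00 = $129,820.00

$129,820.00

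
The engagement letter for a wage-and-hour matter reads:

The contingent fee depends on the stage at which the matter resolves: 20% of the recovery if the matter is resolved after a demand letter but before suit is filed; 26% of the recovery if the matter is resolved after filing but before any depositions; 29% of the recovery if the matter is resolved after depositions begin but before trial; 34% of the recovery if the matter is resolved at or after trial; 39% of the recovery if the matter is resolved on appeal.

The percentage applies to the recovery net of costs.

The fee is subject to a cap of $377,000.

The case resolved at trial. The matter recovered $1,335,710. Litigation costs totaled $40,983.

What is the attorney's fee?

$377,000.00

Fee base (net of costs): $1,335,710 − $40,983 = $1,294,727
The matter resolved at trial, so the 34% rate applies.
$1,294,727 × 34% = $440,207.18
$440,207.18 exceeds the $377,000 cap, so the fee is capped at $377,000.00.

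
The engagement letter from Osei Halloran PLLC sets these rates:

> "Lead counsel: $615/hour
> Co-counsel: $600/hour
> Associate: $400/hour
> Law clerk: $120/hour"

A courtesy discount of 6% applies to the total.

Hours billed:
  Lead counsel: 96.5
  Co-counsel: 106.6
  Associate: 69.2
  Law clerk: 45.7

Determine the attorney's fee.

$147,083.21

Lead counsel: 96.5 × $615 = $59,347.50
Co-counsel: 106.6 × $600 = $63,960.00
Associate: 69.2 × $400 = $27,680.00
Law clerk: 45.7 × $120 = $5,484.00
Subtotal: $156,471.50
Less 6% discount: −$9,388.29
Total: $156,471.50 − $9,388.29 = $147,083.21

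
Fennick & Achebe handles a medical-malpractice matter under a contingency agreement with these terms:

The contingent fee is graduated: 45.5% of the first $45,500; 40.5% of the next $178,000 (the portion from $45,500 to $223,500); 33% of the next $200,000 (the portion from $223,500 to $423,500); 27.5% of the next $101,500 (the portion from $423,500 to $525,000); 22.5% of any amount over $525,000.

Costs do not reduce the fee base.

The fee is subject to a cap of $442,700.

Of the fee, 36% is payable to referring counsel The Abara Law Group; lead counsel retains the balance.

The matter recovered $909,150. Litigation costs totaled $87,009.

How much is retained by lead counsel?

$174,808.80

Fee base is the gross recovery, $909,150; costs are reimbursed separately.
First $45,500 at 45.5% = $20,702.50
Next $178,000 at 40.5% = $72,090.00
Next $200,000 at 33% = $66,000.00
Next $101,500 at 27.5% = $27,912.50
Remaining $384,150 at 22.5% = $86,433.75
Fee: $20,702.50 + $72,090.00 + $66,000.00 + $27,912.50 + $86,433.75 = $273,138.75
$273,138.75 is under the $442,700 cap.
Referral share: 36% of $273,138.75 = $98,329.95; lead counsel retains $273,138.75 − $98,329.95 = $174,808.80.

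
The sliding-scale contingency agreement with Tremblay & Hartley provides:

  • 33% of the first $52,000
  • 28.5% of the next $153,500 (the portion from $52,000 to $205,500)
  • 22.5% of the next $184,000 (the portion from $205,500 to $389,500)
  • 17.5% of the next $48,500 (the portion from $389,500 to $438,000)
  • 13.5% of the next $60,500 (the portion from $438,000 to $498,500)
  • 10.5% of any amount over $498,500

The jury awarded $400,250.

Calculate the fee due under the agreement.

$104,188.75

First $52,000 at 33% = $17,160.00
Next $153,500 at 28.5% = $43,747.50
Next $184,000 at 22.5% = $41,400.00
Remaining $10,750 at 17.5% = $1,881.25
Fee: $17,160.00 + $43,747.50 + $41,400.00 + $1,881.25 = $104,188.75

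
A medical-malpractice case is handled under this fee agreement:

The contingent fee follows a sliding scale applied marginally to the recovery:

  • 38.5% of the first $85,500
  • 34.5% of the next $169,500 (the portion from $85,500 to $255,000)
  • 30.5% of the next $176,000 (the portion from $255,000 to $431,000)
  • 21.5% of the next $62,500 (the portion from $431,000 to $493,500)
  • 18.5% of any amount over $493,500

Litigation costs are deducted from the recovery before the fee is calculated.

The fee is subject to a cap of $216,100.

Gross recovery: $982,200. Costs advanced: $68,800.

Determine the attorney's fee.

Fee base (net of costs): $982,200 − $68,800 = $913,400
First $85,500 at 38.5% = $32,917.50
Next $169,500 at 34.5% = $58,477.50
Next $176,000 at 30.5% = $53,680.00
Next $62,500 at 21.5% = $13,437.50
Remaining $419,900 at 18.5% = $77,681.50
Fee: $32,917.50 + $58,477.50 + $53,680.00 + $13,437.50 + $77,681.50 = $236,194.00
$236,194.00 exceeds the $216,100 cap, so the fee is capped at $216,100.00.

$216,100.00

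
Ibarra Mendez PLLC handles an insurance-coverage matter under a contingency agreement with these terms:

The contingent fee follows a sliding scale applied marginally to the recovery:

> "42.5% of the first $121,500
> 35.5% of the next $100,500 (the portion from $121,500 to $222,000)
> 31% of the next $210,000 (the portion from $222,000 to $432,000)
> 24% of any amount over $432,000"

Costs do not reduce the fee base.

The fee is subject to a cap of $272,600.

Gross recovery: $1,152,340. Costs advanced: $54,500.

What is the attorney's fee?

Fee base is the gross recovery, $1,152,340; costs are reimbursed separately.
First $121,500 at 42.5% = $51,637.50
Next $100,500 at 35.5% = $35,677.50
Next $210,000 at 31% = $65,100.00
Remaining $720,340 at 24% = $172,881.60
Fee: $51,637.50 + $35,677.50 + $65,100.00 + $172,881.60 = $325,296.60
$325,296.60 exceeds the $272,600 cap, so the fee is capped at $272,600.00.

$272,600.00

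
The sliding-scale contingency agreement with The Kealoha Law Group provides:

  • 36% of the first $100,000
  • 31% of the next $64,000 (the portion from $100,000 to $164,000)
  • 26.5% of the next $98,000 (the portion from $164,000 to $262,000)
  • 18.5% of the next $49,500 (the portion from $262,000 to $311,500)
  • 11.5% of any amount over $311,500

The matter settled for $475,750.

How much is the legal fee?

$109,856.25

First $100,000 at 36% = $36,000.00
Next $64,000 at 31% = $19,840.00
Next $98,000 at 26.5% = $25,970.00
Next $49,500 at 18.5% = $9,157.50
Remaining $164,250 at 11.5% = $18,888.75
Fee: $36,000.00 + $19,840.00 + $25,970.00 + $9,157.50 + $18,888.75 = $109,856.25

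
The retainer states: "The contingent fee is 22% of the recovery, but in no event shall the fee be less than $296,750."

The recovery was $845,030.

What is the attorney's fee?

22% of $845,030 = $185,906.60
That is below the $296,750 minimum, so the minimum applies.

$296,750.00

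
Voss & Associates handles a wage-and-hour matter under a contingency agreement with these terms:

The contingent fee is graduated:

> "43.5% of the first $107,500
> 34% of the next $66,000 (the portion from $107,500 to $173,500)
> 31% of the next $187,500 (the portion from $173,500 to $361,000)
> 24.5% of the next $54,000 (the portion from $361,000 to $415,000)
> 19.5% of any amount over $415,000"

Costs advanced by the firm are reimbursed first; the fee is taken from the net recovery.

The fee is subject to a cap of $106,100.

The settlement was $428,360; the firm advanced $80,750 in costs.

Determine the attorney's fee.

Fee base (net of costs): $428,360 − $80,750 = $347,610
First $107,500 at 43.5% = $46,762.50
Next $66,000 at 34% = $22,440.00
Remaining $174,110 at 31% = $53,974.10
Fee: $46,762.50 + $22,440.00 + $53,974.10 = $123,176.60
$123,176.60 exceeds the $106,100 cap, so the fee is capped at $106,100.00.

$106,100.00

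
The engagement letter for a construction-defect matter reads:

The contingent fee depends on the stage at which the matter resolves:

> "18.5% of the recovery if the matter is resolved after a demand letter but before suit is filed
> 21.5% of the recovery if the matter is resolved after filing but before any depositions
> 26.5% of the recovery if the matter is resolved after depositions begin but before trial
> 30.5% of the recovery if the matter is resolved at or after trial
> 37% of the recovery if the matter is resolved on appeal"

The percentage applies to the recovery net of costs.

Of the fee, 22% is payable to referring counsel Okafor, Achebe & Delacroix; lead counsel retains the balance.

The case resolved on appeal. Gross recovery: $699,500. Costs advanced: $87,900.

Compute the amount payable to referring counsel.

$49,784.24

Fee base (net of costs): $699,500 − $87,900 = $611,600
The matter resolved on appeal, so the 37% rate applies.
$611,600 × 37% = $226,292.00
Referral share: 22% of $226,292.00 = $49,784.24; lead counsel retains $226,292.00 − $49,784.24 = $176,507.76.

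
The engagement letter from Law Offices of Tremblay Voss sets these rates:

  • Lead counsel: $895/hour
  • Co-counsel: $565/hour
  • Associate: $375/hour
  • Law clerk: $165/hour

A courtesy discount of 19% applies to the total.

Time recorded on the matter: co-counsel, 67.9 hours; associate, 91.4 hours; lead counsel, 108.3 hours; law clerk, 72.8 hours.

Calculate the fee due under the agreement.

Lead counsel: 108.3 × $895 = $96,928.50
Co-counsel: 67.9 × $565 = $38,363.50
Associate: 91.4 × $375 = $34,275.00
Law clerk: 72.8 × $165 = $12,012.00
Subtotal: $181,579.00
Less 19% discount: −$34,500.01
Total: $181,579.00 − $34,500.01 = $147,078.99

$147,078.99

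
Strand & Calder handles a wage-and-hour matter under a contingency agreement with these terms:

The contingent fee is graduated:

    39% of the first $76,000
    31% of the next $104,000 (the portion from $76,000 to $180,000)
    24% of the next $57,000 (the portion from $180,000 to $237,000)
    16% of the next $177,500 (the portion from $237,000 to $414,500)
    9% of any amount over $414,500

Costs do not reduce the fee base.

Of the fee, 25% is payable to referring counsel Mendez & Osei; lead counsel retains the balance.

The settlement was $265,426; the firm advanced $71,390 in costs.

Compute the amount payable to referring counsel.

$20,027.04

Fee base is the gross recovery, $265,426; costs are reimbursed separately.
First $76,000 at 39% = $29,640.00
Next $104,000 at 31% = $32,240.00
Next $57,000 at 24% = $13,680.00
Remaining $28,426 at 16% = $4,548.16
Fee: $29,640.00 + $32,240.00 + $13,680.00 + $4,548.16 = $80,108.16
Referral share: 25% of $80,108.16 = $20,027.04; lead counsel retains $80,108.16 − $20,027.04 = $60,081.12.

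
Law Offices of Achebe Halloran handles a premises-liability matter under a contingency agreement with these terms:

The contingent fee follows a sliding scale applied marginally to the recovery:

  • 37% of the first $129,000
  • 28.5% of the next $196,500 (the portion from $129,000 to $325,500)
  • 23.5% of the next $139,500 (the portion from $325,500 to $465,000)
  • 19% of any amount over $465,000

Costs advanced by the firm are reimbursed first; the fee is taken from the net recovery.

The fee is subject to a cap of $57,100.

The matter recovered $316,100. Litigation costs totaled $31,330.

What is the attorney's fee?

$57,100.00

Fee base (net of costs): $316,100 − $31,330 = $284,770
First $129,000 at 37% = $47,730.00
Remaining $155,770 at 28.5% = $44,394.45
Fee: $47,730.00 + $44,394.45 = $92,124.45
$92,124.45 exceeds the $57,100 cap, so the fee is capped at $57,100.00.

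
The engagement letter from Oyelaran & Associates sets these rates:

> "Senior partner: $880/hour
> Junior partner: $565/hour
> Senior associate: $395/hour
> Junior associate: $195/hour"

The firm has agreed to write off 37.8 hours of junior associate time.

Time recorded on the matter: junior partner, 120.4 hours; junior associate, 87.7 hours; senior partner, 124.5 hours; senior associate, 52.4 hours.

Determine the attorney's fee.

Senior partner: 124.5 × $880 = $109,560.00
Junior partner: 120.4 × $565 = $68,026.00
Senior associate: 52.4 × $395 = $20,698.00
Junior associate: 87.7 × $195 = $17,101.50
Subtotal: $215,385.50
Write-off: 37.8 × $195 = $7,371.00
Total: $215,385.50 − $7,371.00 = $208,014.50

$208,014.50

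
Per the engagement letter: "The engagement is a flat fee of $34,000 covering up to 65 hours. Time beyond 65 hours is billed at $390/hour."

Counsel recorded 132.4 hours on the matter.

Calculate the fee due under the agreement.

$60,286.00

Flat fee: $34,000.00
Excess hours: 132.4 − 65 = 67.4
Overrun: 67.4 × $390 = $26,286.00
Total: $34,000.00 + $26,286.00 = $60,286.00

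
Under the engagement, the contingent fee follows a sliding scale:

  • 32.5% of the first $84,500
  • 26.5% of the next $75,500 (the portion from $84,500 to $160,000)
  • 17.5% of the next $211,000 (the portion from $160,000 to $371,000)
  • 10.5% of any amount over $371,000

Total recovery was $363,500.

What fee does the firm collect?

$83,082.50

First $84,500 at 32.5% = $27,462.50
Next $75,500 at 26.5% = $20,007.50
Remaining $203,500 at 17.5% = $35,612.50
Fee: $27,462.50 + $20,007.50 + $35,612.50 = $83,082.50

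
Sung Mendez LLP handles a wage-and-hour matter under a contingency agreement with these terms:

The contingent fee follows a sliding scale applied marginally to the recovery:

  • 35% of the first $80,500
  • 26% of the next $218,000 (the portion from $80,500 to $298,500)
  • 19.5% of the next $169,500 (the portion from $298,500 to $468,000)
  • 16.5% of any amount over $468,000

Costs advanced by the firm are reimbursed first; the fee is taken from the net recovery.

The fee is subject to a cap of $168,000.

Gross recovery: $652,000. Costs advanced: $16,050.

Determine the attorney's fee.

Fee base (net of costs): $652,000 − $16,050 = $635,950
First $80,500 at 35% = $28,175.00
Next $218,000 at 26% = $56,680.00
Next $169,500 at 19.5% = $33,052.50
Remaining $167,950 at 16.5% = $27,711.75
Fee: $28,175.00 + $56,680.00 + $33,052.50 + $27,711.75 = $145,619.25
$145,619.25 is under the $168,000 cap.

$145,619.25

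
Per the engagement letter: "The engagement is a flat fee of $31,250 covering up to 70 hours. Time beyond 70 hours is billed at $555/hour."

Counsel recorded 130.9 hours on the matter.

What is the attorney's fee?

$65,049.50

Flat fee: $31,250.00
Excess hours: 130.9 − 70 = 60.9
Overrun: 60.9 × $555 = $33,799.50
Total: $31,250.00 + $33,799.50 = $65,049.50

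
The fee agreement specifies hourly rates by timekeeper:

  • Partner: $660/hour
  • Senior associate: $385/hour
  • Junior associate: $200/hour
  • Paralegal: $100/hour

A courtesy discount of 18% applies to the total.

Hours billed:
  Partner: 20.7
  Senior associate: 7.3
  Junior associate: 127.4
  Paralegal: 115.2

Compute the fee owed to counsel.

$43,847.45

Partner: 20.7 × $660 = $13,662.00
Senior associate: 7.3 × $385 = $2,810.50
Junior associate: 127.4 × $200 = $25,480.00
Paralegal: 115.2 × $100 = $11,520.00
Subtotal: $53,472.50
Less 18% discount: −$9,625.05
Total: $53,472.50 − $9,625.05 = $43,847.45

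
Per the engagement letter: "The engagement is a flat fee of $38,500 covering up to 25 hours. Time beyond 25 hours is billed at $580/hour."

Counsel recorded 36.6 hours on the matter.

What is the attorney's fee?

$45,228.00

Flat fee: $38,500.00
Excess hours: 36.6 − 25 = 11.6
Overrun: 11.6 × $580 = $6,728.00
Total: $38,500.00 + $6,728.00 = $45,228.00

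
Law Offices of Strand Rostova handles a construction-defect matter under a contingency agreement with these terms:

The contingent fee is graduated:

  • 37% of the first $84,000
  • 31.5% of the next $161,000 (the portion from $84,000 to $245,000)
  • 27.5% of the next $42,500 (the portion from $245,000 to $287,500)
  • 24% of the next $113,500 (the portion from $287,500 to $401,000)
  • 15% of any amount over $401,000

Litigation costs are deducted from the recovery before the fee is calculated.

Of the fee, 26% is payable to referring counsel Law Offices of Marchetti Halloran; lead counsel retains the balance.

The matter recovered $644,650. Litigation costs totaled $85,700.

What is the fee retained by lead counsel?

Fee base (net of costs): $644,650 − $85,700 = $558,950
First $84,000 at 37% = $31,080.00
Next $161,000 at 31.5% = $50,715.00
Next $42,500 at 27.5% = $11,687.50
Next $113,500 at 24% = $27,240.00
Remaining $157,950 at 15% = $23,692.50
Fee: $31,080.00 + $50,715.00 + $11,687.50 + $27,240.00 + $23,692.50 = $144,415.00
Referral share: 26% of $144,415.00 = $37,547.90; lead counsel retains $144,415.00 − $37,547.90 = $106,867.10.

$106,867.10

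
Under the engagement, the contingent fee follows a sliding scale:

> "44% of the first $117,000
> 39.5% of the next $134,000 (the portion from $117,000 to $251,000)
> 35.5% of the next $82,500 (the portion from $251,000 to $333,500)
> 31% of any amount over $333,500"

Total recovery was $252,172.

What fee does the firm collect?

$104,826.06

First $117,000 at 44% = $51,480.00
Next $134,000 at 39.5% = $52,930.00
Remaining $1,172 at 35.5% = $416.06
Fee: $51,480.00 + $52,930.00 + $416.06 = $104,826.06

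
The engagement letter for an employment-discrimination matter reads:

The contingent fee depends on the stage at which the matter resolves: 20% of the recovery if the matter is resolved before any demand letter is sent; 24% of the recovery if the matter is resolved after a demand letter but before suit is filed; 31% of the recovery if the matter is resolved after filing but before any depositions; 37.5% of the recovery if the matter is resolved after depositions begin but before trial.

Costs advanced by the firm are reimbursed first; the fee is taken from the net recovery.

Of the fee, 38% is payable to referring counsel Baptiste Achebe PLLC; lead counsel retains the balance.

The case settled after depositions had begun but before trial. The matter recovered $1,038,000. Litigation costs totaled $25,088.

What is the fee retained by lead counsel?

Fee base (net of costs): $1,038,000 − $25,088 = $1,012,912
The matter settled after depositions had begun but before trial, so the 37.5% rate applies.
$1,012,912 × 37.5% = $379,842.00
Referral share: 38% of $379,842.00 = $144,339.96; lead counsel retains $379,842.00 − $144,339.96 = $235,502.04.

$235,502.04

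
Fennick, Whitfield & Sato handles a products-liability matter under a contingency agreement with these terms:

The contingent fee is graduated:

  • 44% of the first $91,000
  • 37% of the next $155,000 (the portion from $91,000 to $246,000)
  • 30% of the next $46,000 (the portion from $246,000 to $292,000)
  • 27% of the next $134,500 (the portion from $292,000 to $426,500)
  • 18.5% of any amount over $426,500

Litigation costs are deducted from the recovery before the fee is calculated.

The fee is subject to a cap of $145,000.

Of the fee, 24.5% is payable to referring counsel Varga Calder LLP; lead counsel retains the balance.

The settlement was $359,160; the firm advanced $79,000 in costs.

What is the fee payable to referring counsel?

Fee base (net of costs): $359,160 − $79,000 = $280,160
First $91,000 at 44% = $40,040.00
Next $155,000 at 37% = $57,350.00
Remaining $34,160 at 30% = $10,248.00
Fee: $40,040.00 + $57,350.00 + $10,248.00 = $107,638.00
$107,638.00 is under the $145,000 cap.
Referral share: 24.5% of $107,638.00 = $26,371.31; lead counsel retains $107,638.00 − $26,371.31 = $81,266.69.

$26,371.31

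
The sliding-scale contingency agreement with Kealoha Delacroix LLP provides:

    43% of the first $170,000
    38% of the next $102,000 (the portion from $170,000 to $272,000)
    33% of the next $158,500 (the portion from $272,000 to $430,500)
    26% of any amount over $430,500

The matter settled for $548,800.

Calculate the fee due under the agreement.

First $170,000 at 43% = $73,100.00
Next $102,000 at 38% = $38,760.00
Next $158,500 at 33% = $52,305.00
Remaining $118,300 at 26% = $30,758.00
Fee: $73,100.00 + $38,760.00 + $52,305.00 + $30,758.00 = $194,923.00

$194,923.00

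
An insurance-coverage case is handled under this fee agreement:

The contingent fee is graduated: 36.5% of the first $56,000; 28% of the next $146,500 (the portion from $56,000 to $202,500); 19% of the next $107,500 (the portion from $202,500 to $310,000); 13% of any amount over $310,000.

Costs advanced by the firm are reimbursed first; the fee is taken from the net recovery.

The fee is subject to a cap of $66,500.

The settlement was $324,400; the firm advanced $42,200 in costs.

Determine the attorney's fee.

Fee base (net of costs): $324,400 − $42,200 = $282,200
First $56,000 at 36.5% = $20,440.00
Next $146,500 at 28% = $41,020.00
Remaining $79,700 at 19% = $15,143.00
Fee: $20,440.00 + $41,020.00 + $15,143.00 = $76,603.00
$76,603.00 exceeds the $66,500 cap, so the fee is capped at $66,500.00.

$66,500.00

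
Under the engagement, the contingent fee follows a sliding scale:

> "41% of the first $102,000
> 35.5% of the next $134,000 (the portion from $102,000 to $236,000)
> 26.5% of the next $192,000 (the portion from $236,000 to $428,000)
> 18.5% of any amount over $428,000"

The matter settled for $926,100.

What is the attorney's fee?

First $102,000 at 41% = $41,820.00
Next $134,000 at 35.5% = $47,570.00
Next $192,000 at 26.5% = $50,880.00
Remaining $498,100 at 18.5% = $92,148.50
Fee: $41,820.00 + $47,570.00 + $50,880.00 + $92,148.50 = $232,418.50

$232,418.50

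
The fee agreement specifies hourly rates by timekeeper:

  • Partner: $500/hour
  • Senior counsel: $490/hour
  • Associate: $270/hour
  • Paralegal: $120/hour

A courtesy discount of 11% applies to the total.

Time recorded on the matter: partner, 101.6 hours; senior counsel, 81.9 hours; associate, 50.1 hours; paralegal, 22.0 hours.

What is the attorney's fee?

$95,317.22

Partner: 101.6 × $500 = $50,800.00
Senior counsel: 81.9 × $490 = $40,131.00
Associate: 50.1 × $270 = $13,527.00
Paralegal: 22.0 × $120 = $2,640.00
Subtotal: $107,098.00
Less 11% discount: −$11,780.78
Total: $107,098.00 − $11,780.78 = $95,317.22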